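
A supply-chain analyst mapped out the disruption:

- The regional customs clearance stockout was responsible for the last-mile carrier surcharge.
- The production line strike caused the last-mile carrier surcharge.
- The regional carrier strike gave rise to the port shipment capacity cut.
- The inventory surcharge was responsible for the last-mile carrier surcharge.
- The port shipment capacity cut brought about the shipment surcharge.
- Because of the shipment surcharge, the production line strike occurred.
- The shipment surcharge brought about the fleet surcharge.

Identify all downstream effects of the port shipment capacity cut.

Direct effects: the shipment surcharge.
2 steps out: the production line strike, the fleet surcharge.
3 steps out: the last-mile carrier surcharge.
Not reachable from it: the regional customs clearance stockout, the regional carrier strike, the inventory surcharge.

the fleet surcharge, the last-mile carrier surcharge, the production line strike, the shipment surcharge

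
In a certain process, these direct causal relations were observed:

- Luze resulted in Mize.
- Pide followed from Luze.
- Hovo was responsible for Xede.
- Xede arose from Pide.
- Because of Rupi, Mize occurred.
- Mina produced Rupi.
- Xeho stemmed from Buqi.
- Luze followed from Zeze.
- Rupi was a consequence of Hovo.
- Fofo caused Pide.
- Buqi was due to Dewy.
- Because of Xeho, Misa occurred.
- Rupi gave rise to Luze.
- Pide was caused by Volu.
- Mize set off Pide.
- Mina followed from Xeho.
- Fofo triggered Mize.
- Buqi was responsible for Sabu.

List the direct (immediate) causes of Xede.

Upstream contributors include Dewy, Zeze, Buqi, Xeho, Mina, Rupi, Luze, Fofo, Volu, Mize, but only Hovo, Pide feed directly into Xede.

Hovo, Pide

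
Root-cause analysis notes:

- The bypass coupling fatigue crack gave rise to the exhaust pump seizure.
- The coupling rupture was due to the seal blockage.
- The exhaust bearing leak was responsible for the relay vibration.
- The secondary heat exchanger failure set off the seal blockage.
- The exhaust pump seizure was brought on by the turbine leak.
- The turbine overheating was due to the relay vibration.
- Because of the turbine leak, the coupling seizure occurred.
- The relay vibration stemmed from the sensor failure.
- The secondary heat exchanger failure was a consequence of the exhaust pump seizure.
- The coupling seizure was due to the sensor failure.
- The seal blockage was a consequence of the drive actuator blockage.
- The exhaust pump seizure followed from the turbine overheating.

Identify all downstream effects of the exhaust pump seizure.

Direct effects: the secondary heat exchanger failure.
2 steps out: the seal blockage.
3 steps out: the coupling rupture.
Not reachable from it: the turbine leak, the sensor failure, the exhaust bearing leak, the relay vibration, the coupling seizure, the bypass coupling fatigue crack, the turbine overheating, the drive actuator blockage.

the coupling rupture, the seal blockage, the secondary heat exchanger failure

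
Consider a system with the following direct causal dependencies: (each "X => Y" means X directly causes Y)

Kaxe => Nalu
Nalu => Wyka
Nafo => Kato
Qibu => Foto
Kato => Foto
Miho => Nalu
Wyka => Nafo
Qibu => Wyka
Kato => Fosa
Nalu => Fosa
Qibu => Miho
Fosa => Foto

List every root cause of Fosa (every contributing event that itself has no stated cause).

Tracing upstream from Fosa: Fosa ← Nalu ← Miho ← Qibu.
A separate upstream branch: Fosa ← Nalu ← Kaxe.
Each of those chain origins has no stated cause.

Kaxe, Qibu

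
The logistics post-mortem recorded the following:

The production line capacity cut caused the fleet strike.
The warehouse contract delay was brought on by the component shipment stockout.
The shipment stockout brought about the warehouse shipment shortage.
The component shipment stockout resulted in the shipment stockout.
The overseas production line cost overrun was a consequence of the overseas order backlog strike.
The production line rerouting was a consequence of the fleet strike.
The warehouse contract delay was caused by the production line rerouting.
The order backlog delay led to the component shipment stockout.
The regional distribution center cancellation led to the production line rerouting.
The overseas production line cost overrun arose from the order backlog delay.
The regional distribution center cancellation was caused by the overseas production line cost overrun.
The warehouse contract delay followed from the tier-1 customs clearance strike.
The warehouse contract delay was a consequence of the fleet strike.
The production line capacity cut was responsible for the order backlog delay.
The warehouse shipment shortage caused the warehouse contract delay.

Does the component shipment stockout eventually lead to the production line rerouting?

No

The component shipment stockout leads to the shipment stockout, the warehouse shipment shortage, the warehouse contract delay; the production line rerouting is not among them.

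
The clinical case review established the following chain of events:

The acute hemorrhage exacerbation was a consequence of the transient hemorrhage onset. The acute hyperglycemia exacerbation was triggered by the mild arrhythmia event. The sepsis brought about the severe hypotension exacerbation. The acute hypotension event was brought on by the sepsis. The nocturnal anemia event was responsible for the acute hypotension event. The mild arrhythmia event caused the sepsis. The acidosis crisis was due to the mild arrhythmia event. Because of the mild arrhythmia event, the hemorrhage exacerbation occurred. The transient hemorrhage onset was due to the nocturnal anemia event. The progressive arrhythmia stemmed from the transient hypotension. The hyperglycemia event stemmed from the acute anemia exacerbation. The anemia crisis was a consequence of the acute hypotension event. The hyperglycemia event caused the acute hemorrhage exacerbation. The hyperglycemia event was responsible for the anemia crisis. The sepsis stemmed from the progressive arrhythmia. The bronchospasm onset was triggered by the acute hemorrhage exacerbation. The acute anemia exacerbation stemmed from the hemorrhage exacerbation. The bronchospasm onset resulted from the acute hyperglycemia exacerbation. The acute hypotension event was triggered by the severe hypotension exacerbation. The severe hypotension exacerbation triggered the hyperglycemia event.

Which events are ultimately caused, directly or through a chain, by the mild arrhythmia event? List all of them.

the acidosis crisis, the acute anemia exacerbation, the acute hemorrhage exacerbation, the acute hyperglycemia exacerbation, the acute hypotension event, the anemia crisis, the bronchospasm onset, the hemorrhage exacerbation, the hyperglycemia event, the sepsis, the severe hypotension exacerbation

Direct effects: the acidosis crisis, the hemorrhage exacerbation, the sepsis, the acute hyperglycemia exacerbation.
2 steps out: the acute anemia exacerbation, the severe hypotension exacerbation, the acute hypotension event, the bronchospasm onset.
3 steps out: the hyperglycemia event, the anemia crisis.
4 steps out: the acute hemorrhage exacerbation.
Not reachable from it: the transient hypotension, the progressive arrhythmia, the nocturnal anemia event, the transient hemorrhage onset.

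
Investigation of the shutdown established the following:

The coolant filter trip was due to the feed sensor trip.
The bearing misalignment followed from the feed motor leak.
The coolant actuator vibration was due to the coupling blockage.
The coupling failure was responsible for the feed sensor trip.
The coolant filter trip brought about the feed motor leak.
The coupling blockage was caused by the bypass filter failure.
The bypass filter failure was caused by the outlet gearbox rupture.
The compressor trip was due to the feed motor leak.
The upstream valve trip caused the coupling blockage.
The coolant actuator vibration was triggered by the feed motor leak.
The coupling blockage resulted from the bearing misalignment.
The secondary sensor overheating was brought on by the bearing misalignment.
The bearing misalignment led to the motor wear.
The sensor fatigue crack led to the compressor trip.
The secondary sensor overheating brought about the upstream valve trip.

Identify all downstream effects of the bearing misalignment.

Direct effects: the secondary sensor overheating, the motor wear, the coupling blockage.
2 steps out: the upstream valve trip, the coolant actuator vibration.
Not reachable from it: the coupling failure, the feed sensor trip, the sensor fatigue crack, the coolant filter trip, the feed motor leak, the outlet gearbox rupture, the bypass filter failure, the compressor trip.

the coolant actuator vibration, the coupling blockage, the motor wear, the secondary sensor overheating, the upstream valve trip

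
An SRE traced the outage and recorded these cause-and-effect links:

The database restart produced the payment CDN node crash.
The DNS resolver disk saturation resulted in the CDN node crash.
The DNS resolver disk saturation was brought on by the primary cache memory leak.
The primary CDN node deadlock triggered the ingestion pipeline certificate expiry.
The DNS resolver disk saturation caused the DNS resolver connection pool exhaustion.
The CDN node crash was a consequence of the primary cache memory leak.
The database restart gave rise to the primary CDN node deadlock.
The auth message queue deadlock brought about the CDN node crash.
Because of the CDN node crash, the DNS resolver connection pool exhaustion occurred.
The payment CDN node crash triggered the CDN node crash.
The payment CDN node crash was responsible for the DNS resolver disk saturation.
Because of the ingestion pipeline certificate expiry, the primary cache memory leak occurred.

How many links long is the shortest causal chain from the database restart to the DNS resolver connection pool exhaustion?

Shortest chain: the database restart → the payment CDN node crash → the DNS resolver disk saturation → the DNS resolver connection pool exhaustion.

3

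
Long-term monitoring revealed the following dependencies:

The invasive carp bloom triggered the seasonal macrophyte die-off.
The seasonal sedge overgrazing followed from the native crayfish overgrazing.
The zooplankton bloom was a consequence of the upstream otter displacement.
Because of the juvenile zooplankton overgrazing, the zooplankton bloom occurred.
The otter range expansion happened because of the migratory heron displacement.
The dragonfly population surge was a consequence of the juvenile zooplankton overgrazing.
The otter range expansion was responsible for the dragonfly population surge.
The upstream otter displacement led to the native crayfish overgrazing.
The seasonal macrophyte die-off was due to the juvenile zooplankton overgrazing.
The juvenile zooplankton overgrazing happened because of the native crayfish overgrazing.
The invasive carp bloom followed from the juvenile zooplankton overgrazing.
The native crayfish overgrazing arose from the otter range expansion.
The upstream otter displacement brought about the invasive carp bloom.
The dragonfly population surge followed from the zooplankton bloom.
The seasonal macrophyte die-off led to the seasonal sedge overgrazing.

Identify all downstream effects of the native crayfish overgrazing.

Direct effects: the juvenile zooplankton overgrazing, the seasonal sedge overgrazing.
2 steps out: the invasive carp bloom, the zooplankton bloom, the dragonfly population surge, the seasonal macrophyte die-off.
Not reachable from it: the migratory heron displacement, the upstream otter displacement, the otter range expansion.

the dragonfly population surge, the invasive carp bloom, the juvenile zooplankton overgrazing, the seasonal macrophyte die-off, the seasonal sedge overgrazing, the zooplankton bloom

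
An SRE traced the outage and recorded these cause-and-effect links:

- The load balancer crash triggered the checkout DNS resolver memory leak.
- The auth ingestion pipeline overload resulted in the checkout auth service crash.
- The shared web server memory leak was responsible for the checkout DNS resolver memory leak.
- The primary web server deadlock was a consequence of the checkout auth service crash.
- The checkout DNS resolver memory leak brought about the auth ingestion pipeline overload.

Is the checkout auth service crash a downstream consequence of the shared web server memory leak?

Yes

There is a causal chain: the shared web server memory leak → the checkout DNS resolver memory leak → the auth ingestion pipeline overload → the checkout auth service crash.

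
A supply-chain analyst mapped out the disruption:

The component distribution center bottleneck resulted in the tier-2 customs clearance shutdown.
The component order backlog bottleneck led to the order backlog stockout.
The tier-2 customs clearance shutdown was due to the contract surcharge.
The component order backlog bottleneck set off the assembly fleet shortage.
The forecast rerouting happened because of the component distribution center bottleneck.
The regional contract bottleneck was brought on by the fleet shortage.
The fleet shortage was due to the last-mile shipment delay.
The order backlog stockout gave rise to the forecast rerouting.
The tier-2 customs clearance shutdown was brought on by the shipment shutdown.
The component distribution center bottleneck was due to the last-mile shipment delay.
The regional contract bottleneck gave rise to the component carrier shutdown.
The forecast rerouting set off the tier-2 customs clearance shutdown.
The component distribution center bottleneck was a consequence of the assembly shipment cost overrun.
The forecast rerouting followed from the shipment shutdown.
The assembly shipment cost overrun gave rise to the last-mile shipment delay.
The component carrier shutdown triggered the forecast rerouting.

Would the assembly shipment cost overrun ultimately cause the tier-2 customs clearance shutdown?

Yes

There is a causal chain: the assembly shipment cost overrun → the component distribution center bottleneck → the tier-2 customs clearance shutdown.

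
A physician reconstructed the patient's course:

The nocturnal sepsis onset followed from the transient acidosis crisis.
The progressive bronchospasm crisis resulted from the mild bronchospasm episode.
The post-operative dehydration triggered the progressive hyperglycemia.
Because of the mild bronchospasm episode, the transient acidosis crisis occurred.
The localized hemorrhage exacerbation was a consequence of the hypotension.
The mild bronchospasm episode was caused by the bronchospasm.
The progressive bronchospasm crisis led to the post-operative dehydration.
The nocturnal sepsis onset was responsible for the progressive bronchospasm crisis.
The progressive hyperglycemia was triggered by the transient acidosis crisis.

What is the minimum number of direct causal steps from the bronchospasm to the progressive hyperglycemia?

Shortest chain: the bronchospasm → the mild bronchospasm episode → the transient acidosis crisis → the progressive hyperglycemia.

3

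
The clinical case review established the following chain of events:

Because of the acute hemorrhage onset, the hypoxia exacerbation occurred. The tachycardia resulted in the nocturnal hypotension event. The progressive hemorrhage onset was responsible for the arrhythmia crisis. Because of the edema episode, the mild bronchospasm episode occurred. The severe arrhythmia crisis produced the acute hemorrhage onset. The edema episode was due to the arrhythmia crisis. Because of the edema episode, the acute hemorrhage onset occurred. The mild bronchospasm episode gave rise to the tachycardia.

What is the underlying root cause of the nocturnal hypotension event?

Tracing upstream from the nocturnal hypotension event: the nocturnal hypotension event ← the tachycardia ← the mild bronchospasm episode ← the edema episode ← the arrhythmia crisis ← the progressive hemorrhage onset.
The progressive hemorrhage onset has no stated cause, so it is the root.

the progressive hemorrhage onset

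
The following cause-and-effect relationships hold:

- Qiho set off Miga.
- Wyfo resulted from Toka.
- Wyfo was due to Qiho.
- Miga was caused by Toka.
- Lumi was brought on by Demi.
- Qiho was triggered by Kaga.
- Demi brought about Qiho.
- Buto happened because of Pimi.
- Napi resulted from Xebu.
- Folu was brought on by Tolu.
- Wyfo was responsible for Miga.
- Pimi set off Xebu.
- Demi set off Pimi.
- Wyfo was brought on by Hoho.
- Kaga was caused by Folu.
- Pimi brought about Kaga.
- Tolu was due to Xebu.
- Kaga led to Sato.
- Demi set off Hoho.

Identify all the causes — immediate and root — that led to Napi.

Immediate cause of Napi: Xebu.
Further upstream: Demi, Pimi.

Demi, Pimi, Xebu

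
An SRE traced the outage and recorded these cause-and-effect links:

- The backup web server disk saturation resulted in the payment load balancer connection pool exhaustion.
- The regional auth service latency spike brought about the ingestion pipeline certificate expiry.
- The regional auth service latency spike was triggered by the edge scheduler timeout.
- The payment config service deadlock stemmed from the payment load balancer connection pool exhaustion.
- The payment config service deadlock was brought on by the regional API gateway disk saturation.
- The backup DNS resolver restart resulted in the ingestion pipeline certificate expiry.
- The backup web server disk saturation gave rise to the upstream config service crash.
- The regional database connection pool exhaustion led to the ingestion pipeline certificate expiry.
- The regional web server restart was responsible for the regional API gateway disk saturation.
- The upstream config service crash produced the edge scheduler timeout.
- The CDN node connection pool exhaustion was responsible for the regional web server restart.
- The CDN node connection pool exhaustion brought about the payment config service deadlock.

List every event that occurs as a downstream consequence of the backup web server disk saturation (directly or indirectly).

Direct effects: the payment load balancer connection pool exhaustion, the upstream config service crash.
2 steps out: the edge scheduler timeout, the payment config service deadlock.
3 steps out: the regional auth service latency spike.
4 steps out: the ingestion pipeline certificate expiry.
Not reachable from it: the regional database connection pool exhaustion, the CDN node connection pool exhaustion, the backup DNS resolver restart, the regional web server restart, the regional API gateway disk saturation.

the edge scheduler timeout, the ingestion pipeline certificate expiry, the payment config service deadlock, the payment load balancer connection pool exhaustion, the regional auth service latency spike, the upstream config service crash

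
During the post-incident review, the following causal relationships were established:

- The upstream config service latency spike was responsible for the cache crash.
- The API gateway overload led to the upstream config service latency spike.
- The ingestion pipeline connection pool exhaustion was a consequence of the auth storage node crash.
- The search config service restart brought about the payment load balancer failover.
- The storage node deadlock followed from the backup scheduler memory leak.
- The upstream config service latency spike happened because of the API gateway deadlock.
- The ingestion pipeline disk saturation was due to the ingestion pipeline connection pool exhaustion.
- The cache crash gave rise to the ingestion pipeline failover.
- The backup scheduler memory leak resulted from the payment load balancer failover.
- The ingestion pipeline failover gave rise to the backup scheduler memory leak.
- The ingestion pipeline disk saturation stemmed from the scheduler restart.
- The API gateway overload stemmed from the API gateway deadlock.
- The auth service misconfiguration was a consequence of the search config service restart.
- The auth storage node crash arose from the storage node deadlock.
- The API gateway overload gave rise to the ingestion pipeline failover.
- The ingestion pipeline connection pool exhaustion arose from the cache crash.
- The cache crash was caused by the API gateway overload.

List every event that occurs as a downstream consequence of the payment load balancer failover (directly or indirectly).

Direct effects: the backup scheduler memory leak.
2 steps out: the storage node deadlock.
3 steps out: the auth storage node crash.
4 steps out: the ingestion pipeline connection pool exhaustion.
5 steps out: the ingestion pipeline disk saturation.
Not reachable from it: the API gateway deadlock, the API gateway overload, the search config service restart, the upstream config service latency spike, the cache crash, the ingestion pipeline failover, the auth service misconfiguration, the scheduler restart.

the auth storage node crash, the backup scheduler memory leak, the ingestion pipeline connection pool exhaustion, the ingestion pipeline disk saturation, the storage node deadlock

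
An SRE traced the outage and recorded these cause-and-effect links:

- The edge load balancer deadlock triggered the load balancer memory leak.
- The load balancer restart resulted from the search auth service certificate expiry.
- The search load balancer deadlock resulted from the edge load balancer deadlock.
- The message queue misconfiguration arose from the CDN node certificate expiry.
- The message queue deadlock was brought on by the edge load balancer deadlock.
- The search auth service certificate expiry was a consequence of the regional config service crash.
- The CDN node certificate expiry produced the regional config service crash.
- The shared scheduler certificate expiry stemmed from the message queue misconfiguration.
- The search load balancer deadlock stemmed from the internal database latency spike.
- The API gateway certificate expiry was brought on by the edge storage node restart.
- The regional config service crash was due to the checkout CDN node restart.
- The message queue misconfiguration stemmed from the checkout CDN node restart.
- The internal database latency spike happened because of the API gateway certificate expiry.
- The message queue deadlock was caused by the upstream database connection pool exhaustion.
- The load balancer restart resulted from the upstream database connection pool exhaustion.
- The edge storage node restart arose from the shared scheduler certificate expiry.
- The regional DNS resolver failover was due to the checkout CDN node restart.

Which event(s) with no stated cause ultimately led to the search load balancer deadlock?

Tracing upstream from the search load balancer deadlock: the search load balancer deadlock ← the internal database latency spike ← the API gateway certificate expiry ← the edge storage node restart ← the shared scheduler certificate expiry ← the message queue misconfiguration ← the checkout CDN node restart.
A separate upstream branch: the search load balancer deadlock ← the internal database latency spike ← the API gateway certificate expiry ← the edge storage node restart ← the shared scheduler certificate expiry ← the message queue misconfiguration ← the CDN node certificate expiry.
A separate upstream branch: the search load balancer deadlock ← the edge load balancer deadlock.
Each of those chain origins has no stated cause.

the CDN node certificate expiry, the checkout CDN node restart, the edge load balancer deadlock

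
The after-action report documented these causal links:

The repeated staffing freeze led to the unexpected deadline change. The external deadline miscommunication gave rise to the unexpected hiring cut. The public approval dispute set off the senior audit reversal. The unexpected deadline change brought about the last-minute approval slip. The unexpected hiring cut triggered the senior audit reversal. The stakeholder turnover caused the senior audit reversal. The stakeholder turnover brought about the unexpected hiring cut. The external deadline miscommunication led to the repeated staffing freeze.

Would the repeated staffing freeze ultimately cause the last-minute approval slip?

There is a causal chain: the repeated staffing freeze → the unexpected deadline change → the last-minute approval slip.

Yes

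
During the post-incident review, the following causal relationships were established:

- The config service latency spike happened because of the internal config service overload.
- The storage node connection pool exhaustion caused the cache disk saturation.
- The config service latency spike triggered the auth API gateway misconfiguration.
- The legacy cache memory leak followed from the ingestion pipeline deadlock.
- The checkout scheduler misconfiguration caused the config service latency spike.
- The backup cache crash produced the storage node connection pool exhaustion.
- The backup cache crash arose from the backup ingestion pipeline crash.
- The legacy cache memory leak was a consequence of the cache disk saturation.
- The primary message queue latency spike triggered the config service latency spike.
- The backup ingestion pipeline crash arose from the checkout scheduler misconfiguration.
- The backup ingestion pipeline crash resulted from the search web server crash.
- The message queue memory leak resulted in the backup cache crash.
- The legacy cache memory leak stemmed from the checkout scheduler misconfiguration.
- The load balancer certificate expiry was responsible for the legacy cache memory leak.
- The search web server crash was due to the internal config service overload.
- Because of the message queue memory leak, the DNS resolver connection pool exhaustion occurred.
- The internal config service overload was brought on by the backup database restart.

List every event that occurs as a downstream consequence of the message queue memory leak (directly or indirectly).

the DNS resolver connection pool exhaustion, the backup cache crash, the cache disk saturation, the legacy cache memory leak, the storage node connection pool exhaustion

Direct effects: the DNS resolver connection pool exhaustion, the backup cache crash.
2 steps out: the storage node connection pool exhaustion.
3 steps out: the cache disk saturation.
4 steps out: the legacy cache memory leak.
Not reachable from it: the primary message queue latency spike, the backup database restart, the internal config service overload, the search web server crash, the checkout scheduler misconfiguration, the config service latency spike, the backup ingestion pipeline crash, the auth API gateway misconfiguration, the load balancer certificate expiry, the ingestion pipeline deadlock.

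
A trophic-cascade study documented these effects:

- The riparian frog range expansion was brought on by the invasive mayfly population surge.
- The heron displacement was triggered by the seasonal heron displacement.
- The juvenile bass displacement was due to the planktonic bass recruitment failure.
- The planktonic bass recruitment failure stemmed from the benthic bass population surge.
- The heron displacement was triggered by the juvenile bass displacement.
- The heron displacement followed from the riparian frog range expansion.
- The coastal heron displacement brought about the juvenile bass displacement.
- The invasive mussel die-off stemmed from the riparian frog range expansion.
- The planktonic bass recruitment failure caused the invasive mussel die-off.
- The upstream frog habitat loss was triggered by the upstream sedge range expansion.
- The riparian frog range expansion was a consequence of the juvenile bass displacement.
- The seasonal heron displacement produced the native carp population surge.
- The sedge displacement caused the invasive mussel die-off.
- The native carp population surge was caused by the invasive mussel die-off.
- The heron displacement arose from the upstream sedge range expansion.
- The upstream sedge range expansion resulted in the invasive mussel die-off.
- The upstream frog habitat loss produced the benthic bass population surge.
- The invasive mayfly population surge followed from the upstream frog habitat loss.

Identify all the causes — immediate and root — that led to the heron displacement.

Immediate causes of the heron displacement: the upstream sedge range expansion, the juvenile bass displacement, the seasonal heron displacement, the riparian frog range expansion.
Further upstream: the upstream frog habitat loss, the benthic bass population surge, the coastal heron displacement, the planktonic bass recruitment failure, the invasive mayfly population surge.

the benthic bass population surge, the coastal heron displacement, the invasive mayfly population surge, the juvenile bass displacement, the planktonic bass recruitment failure, the riparian frog range expansion, the seasonal heron displacement, the upstream frog habitat loss, the upstream sedge range expansion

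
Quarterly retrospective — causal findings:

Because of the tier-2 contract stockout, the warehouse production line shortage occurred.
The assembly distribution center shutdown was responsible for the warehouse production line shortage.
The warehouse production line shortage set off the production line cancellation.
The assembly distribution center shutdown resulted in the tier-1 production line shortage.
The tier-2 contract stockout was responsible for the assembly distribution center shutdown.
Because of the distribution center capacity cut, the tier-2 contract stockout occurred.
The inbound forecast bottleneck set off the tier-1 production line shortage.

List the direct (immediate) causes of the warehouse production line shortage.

Upstream contributors include the distribution center capacity cut, but only the assembly distribution center shutdown, the tier-2 contract stockout feed directly into the warehouse production line shortage.

the assembly distribution center shutdown, the tier-2 contract stockout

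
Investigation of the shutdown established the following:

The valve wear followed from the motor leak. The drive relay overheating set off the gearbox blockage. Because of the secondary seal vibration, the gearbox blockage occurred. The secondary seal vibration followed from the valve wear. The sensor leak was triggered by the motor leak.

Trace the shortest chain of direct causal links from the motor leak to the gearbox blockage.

the motor leak → the valve wear
the valve wear → the secondary seal vibration
the secondary seal vibration → the gearbox blockage
Length: 3 steps.

the motor leak → the valve wear → the secondary seal vibration → the gearbox blockage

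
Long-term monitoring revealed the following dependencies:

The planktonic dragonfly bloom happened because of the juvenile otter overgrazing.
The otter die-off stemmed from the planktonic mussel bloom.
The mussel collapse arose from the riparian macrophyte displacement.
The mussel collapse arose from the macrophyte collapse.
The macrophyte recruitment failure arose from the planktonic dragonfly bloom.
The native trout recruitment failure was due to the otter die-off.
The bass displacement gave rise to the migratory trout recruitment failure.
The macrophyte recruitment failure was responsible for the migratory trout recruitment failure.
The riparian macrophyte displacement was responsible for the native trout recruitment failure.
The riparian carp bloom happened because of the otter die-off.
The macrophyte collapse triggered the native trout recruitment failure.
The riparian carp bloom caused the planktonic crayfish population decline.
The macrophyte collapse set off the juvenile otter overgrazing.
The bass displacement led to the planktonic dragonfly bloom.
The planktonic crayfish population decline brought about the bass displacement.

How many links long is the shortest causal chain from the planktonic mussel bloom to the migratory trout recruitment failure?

Shortest chain: the planktonic mussel bloom → the otter die-off → the riparian carp bloom → the planktonic crayfish population decline → the bass displacement → the migratory trout recruitment failure.

5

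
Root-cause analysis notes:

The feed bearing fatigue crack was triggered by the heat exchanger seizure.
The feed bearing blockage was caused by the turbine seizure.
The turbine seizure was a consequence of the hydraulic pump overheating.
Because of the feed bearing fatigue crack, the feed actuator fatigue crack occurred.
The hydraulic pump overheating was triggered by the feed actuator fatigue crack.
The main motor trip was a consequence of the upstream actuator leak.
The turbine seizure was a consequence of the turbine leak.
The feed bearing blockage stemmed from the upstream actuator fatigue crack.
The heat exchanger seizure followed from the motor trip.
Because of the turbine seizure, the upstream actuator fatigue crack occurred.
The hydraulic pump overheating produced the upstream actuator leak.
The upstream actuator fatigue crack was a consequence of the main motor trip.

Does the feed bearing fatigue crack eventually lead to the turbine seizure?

Yes

There is a causal chain: the feed bearing fatigue crack → the feed actuator fatigue crack → the hydraulic pump overheating → the turbine seizure.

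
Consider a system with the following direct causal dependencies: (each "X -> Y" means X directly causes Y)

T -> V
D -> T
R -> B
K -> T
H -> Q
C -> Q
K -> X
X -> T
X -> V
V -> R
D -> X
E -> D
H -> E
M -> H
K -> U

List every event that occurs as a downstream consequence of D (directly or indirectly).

B, R, T, V, X

Direct effects: X, T.
2 steps out: V.
3 steps out: R.
4 steps out: B.
Not reachable from it: C, M, H, Q, K, E, U.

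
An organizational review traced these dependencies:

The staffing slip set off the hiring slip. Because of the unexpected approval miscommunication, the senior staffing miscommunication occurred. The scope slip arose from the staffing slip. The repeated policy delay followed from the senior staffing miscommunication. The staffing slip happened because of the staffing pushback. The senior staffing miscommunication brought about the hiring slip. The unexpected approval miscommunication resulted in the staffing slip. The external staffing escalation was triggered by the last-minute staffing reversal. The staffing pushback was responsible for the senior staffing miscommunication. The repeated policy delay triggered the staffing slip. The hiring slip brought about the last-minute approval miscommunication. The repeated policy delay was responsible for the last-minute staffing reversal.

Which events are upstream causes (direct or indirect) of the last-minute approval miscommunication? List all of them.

Immediate cause of the last-minute approval miscommunication: the hiring slip.
Further upstream: the staffing pushback, the unexpected approval miscommunication, the senior staffing miscommunication, the repeated policy delay, the staffing slip.

the hiring slip, the repeated policy delay, the senior staffing miscommunication, the staffing pushback, the staffing slip, the unexpected approval miscommunication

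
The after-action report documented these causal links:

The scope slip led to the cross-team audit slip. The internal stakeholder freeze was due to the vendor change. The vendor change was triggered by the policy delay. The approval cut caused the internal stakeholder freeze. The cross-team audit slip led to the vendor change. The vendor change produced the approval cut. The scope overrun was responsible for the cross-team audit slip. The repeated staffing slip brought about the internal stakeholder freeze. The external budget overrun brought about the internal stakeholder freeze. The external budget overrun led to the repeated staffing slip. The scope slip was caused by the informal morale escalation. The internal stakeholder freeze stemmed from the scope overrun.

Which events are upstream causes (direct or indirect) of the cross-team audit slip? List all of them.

the informal morale escalation, the scope overrun, the scope slip

Immediate causes of the cross-team audit slip: the scope slip, the scope overrun.
Further upstream: the informal morale escalation.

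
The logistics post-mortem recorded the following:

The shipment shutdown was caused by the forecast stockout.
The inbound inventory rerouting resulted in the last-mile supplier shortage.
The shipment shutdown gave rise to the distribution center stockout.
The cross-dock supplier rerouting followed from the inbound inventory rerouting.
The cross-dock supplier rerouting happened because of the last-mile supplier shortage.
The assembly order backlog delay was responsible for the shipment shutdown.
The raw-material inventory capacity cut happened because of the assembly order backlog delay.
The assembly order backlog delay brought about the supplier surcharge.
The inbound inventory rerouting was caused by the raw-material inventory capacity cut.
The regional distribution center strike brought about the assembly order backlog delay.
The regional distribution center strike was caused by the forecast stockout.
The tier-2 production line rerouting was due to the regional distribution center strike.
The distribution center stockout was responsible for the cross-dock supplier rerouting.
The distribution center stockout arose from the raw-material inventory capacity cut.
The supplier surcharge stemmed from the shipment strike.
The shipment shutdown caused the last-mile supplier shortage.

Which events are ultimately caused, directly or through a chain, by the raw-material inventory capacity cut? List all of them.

the cross-dock supplier rerouting, the distribution center stockout, the inbound inventory rerouting, the last-mile supplier shortage

Direct effects: the inbound inventory rerouting, the distribution center stockout.
2 steps out: the last-mile supplier shortage, the cross-dock supplier rerouting.
Not reachable from it: the forecast stockout, the regional distribution center strike, the assembly order backlog delay, the tier-2 production line rerouting, the shipment strike, the shipment shutdown, the supplier surcharge.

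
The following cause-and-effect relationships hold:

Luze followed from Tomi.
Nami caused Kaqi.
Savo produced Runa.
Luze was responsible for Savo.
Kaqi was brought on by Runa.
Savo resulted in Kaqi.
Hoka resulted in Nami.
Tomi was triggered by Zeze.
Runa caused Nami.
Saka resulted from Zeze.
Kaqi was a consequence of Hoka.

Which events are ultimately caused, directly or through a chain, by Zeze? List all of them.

Direct effects: Saka, Tomi.
2 steps out: Luze.
3 steps out: Savo.
4 steps out: Runa, Kaqi.
5 steps out: Nami.
Not reachable from it: Hoka.

Kaqi, Luze, Nami, Runa, Saka, Savo, Tomi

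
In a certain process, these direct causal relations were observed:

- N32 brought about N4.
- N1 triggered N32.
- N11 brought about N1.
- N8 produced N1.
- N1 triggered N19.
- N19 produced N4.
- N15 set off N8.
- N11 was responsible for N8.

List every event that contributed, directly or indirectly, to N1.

N11, N15, N8

Immediate causes of N1: N11, N8.
Further upstream: N15.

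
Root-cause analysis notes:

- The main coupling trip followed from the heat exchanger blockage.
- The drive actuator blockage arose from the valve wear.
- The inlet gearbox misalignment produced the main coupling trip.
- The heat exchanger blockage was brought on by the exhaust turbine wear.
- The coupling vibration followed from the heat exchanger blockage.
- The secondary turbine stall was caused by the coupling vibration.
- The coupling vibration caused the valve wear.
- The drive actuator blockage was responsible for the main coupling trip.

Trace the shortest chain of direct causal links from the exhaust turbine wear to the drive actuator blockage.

the exhaust turbine wear → the heat exchanger blockage → the coupling vibration → the valve wear → the drive actuator blockage

the exhaust turbine wear → the heat exchanger blockage
the heat exchanger blockage → the coupling vibration
the coupling vibration → the valve wear
the valve wear → the drive actuator blockage
Length: 4 steps.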